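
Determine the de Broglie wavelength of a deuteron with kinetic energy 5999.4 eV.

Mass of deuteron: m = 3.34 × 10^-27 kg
2.61 × 10^-13 m

Using λ = h/√(2mKE):

First convert KE to Joules: KE = 5999.4 eV = 9.612 × 10^-16 J

λ = h/√(2mKE)
λ = (6.626 × 10^-34 J·s) / √(2 × 3.34 × 10^-27 kg × 9.612 × 10^-16 J)
λ = 2.61 × 10^-13 m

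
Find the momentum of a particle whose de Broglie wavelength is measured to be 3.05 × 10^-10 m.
2.17 × 10^-24 kg·m/s

From the de Broglie relation λ = h/p, we solve for p:

p = h/λ
p = (6.626 × 10^-34 J·s) / (3.05 × 10^-10 m)
p = 2.17 × 10^-24 kg·m/s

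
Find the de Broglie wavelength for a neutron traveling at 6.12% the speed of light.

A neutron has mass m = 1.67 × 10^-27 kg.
2.16 × 10^-14 m

Using the de Broglie relation λ = h/(mv):

v = 6.12% × c = 1.835 × 10^7 m/s

λ = h/(mv)
λ = (6.626 × 10^-34 J·s) / (1.67 × 10^-27 kg × 1.835 × 10^7 m/s)
λ = 2.16 × 10^-14 m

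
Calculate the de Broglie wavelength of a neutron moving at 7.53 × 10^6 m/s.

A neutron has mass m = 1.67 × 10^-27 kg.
5.27 × 10^-14 m

Using the de Broglie relation λ = h/(mv):

λ = h/(mv)
λ = (6.626 × 10^-34 J·s) / (1.67 × 10^-27 kg × 7.53 × 10^6 m/s)
λ = 5.27 × 10^-14 m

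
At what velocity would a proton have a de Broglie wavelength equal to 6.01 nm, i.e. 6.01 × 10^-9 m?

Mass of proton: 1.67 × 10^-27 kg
6.60 × 10^1 m/s

From λ = h/(mv), solve for v:

v = h/(mλ)
v = (6.626 × 10^-34 J·s) / (1.67 × 10^-27 kg × 6.01 × 10^-9 m)
v = 6.60 × 10^1 m/s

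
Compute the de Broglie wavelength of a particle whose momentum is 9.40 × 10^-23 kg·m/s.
7.05 × 10^-12 m

Using the de Broglie relation λ = h/p:

λ = h/p
λ = (6.626 × 10^-34 J·s) / (9.40 × 10^-23 kg·m/s)
λ = 7.05 × 10^-12 m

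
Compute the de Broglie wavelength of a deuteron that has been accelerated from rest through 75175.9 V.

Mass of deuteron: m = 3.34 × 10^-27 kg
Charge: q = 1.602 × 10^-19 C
7.39 × 10^-14 m

When a particle is accelerated through voltage V, it gains kinetic energy KE = qV.

The de Broglie wavelength is then λ = h/√(2mqV):

λ = h/√(2mqV)
λ = (6.626 × 10^-34 J·s) / √(2 × 3.34 × 10^-27 kg × 1.602 × 10^-19 C × 75175.9 V)
λ = 7.39 × 10^-14 m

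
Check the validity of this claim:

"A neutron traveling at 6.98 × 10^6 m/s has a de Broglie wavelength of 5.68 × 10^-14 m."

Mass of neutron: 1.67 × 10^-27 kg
True

The claim is correct.

Using λ = h/(mv):
λ = (6.626 × 10^-34 J·s) / (1.67 × 10^-27 kg × 6.98 × 10^6 m/s)
λ = 5.68 × 10^-14 m

This matches the claimed value.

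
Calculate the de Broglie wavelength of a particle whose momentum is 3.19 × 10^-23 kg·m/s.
2.08 × 10^-11 m

Using the de Broglie relation λ = h/p:

λ = h/p
λ = (6.626 × 10^-34 J·s) / (3.19 × 10^-23 kg·m/s)
λ = 2.08 × 10^-11 m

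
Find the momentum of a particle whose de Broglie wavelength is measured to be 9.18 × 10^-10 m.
7.22 × 10^-25 kg·m/s

From the de Broglie relation λ = h/p, we solve for p:

p = h/λ
p = (6.626 × 10^-34 J·s) / (9.18 × 10^-10 m)
p = 7.22 × 10^-25 kg·m/s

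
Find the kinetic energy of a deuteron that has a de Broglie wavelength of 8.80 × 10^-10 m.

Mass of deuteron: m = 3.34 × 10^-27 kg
8.49 × 10^-23 J (or 5.30 × 10^-4 eV)

From λ = h/√(2mKE), we solve for KE:

λ² = h²/(2mKE)
KE = h²/(2mλ²)
KE = (6.626 × 10^-34 J·s)² / (2 × 3.34 × 10^-27 kg × (8.80 × 10^-10 m)²)
KE = 8.49 × 10^-23 J
KE = 5.30 × 10^-4 eV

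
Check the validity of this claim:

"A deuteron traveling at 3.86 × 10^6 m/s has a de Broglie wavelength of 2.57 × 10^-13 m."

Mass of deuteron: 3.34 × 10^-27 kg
False

The claim is incorrect.

Using λ = h/(mv):
λ = (6.626 × 10^-34 J·s) / (3.34 × 10^-27 kg × 3.86 × 10^6 m/s)
λ = 5.14 × 10^-14 m

The actual wavelength differs from the claimed 2.57 × 10^-13 m.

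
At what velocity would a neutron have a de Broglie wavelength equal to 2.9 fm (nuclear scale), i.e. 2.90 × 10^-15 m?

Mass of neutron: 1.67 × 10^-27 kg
1.37 × 10^8 m/s

From λ = h/(mv), solve for v:

v = h/(mλ)
v = (6.626 × 10^-34 J·s) / (1.67 × 10^-27 kg × 2.90 × 10^-15 m)
v = 1.37 × 10^8 m/s

Note: This velocity is 45.6% of the speed of light, so relativistic corrections would be needed for a more accurate calculation.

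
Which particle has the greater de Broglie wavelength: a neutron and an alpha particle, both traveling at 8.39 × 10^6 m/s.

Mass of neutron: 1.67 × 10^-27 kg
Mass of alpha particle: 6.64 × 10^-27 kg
The neutron has the longer wavelength.

Using λ = h/(mv), since both particles have the same velocity, the wavelength depends only on mass.

For neutron: λ₁ = h/(m₁v) = 4.73 × 10^-14 m
For alpha particle: λ₂ = h/(m₂v) = 1.19 × 10^-14 m

Since λ ∝ 1/m at constant velocity, the lighter particle has the longer wavelength.

The neutron has the longer de Broglie wavelength.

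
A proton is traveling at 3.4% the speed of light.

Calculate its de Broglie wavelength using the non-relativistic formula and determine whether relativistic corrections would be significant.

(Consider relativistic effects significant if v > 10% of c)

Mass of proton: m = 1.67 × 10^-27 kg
No, relativistic corrections are not needed.

Using the non-relativistic de Broglie formula λ = h/(mv):

v = 3.4% × c = 1.019 × 10^7 m/s

λ = h/(mv)
λ = (6.626 × 10^-34 J·s) / (1.67 × 10^-27 kg × 1.019 × 10^7 m/s)
λ = 3.89 × 10^-14 m

Since v = 3.4% of c < 10% of c, relativistic corrections are NOT significant and this non-relativistic result is a good approximation.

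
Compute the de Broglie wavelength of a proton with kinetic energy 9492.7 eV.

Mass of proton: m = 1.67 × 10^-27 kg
2.94 × 10^-13 m

Using λ = h/√(2mKE):

First convert KE to Joules: KE = 9492.7 eV = 1.521 × 10^-15 J

λ = h/√(2mKE)
λ = (6.626 × 10^-34 J·s) / √(2 × 1.67 × 10^-27 kg × 1.521 × 10^-15 J)
λ = 2.94 × 10^-13 m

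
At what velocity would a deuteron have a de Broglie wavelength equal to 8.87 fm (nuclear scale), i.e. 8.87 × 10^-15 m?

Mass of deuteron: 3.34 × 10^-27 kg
2.24 × 10^7 m/s

From λ = h/(mv), solve for v:

v = h/(mλ)
v = (6.626 × 10^-34 J·s) / (3.34 × 10^-27 kg × 8.87 × 10^-15 m)
v = 2.24 × 10^7 m/s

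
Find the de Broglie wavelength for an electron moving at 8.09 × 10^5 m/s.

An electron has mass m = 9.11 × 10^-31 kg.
8.99 × 10^-10 m

Using the de Broglie relation λ = h/(mv):

λ = h/(mv)
λ = (6.626 × 10^-34 J·s) / (9.11 × 10^-31 kg × 8.09 × 10^5 m/s)
λ = 8.99 × 10^-10 m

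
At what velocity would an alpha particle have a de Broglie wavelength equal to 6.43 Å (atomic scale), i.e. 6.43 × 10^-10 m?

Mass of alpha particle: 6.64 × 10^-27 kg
1.55 × 10^2 m/s

From λ = h/(mv), solve for v:

v = h/(mλ)
v = (6.626 × 10^-34 J·s) / (6.64 × 10^-27 kg × 6.43 × 10^-10 m)
v = 1.55 × 10^2 m/s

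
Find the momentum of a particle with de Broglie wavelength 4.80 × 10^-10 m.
1.38 × 10^-24 kg·m/s

From the de Broglie relation λ = h/p, we solve for p:

p = h/λ
p = (6.626 × 10^-34 J·s) / (4.80 × 10^-10 m)
p = 1.38 × 10^-24 kg·m/s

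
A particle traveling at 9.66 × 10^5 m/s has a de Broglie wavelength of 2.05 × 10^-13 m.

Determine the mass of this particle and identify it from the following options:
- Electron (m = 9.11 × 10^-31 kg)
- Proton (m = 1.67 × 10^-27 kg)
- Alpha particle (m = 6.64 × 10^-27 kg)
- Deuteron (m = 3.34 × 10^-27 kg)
The particle is a deuteron.

From λ = h/(mv), solve for mass:

m = h/(λv)
m = (6.626 × 10^-34 J·s) / (2.05 × 10^-13 m × 9.66 × 10^5 m/s)
m = 3.35 × 10^-27 kg

Comparing with the listed masses, this is closest to a deuteron.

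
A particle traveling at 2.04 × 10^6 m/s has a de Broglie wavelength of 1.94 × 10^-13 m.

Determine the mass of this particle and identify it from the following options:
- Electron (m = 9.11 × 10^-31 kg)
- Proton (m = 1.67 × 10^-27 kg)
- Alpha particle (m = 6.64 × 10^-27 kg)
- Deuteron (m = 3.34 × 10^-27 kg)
The particle is a proton.

From λ = h/(mv), solve for mass:

m = h/(λv)
m = (6.626 × 10^-34 J·s) / (1.94 × 10^-13 m × 2.04 × 10^6 m/s)
m = 1.67 × 10^-27 kg

Comparing with the listed masses, this is closest to a proton.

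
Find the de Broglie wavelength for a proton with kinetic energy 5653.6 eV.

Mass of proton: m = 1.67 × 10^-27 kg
3.81 × 10^-13 m

Using λ = h/√(2mKE):

First convert KE to Joules: KE = 5653.6 eV = 9.058 × 10^-16 J

λ = h/√(2mKE)
λ = (6.626 × 10^-34 J·s) / √(2 × 1.67 × 10^-27 kg × 9.058 × 10^-16 J)
λ = 3.81 × 10^-13 m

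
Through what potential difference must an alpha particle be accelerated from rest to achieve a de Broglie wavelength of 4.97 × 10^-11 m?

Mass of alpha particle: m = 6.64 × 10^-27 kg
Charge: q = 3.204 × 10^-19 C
4.18 × 10^-2 V

From λ = h/√(2mqV), we solve for V:

λ² = h²/(2mqV)
V = h²/(2mqλ²)
V = (6.626 × 10^-34 J·s)² / (2 × 6.64 × 10^-27 kg × 3.204 × 10^-19 C × (4.97 × 10^-11 m)²)
V = 4.18 × 10^-2 V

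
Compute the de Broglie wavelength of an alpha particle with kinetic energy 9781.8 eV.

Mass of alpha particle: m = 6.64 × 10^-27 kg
1.45 × 10^-13 m

Using λ = h/√(2mKE):

First convert KE to Joules: KE = 9781.8 eV = 1.567 × 10^-15 J

λ = h/√(2mKE)
λ = (6.626 × 10^-34 J·s) / √(2 × 6.64 × 10^-27 kg × 1.567 × 10^-15 J)
λ = 1.45 × 10^-13 m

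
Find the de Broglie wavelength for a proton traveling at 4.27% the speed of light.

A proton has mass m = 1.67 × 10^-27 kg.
3.10 × 10^-14 m

Using the de Broglie relation λ = h/(mv):

v = 4.27% × c = 1.280 × 10^7 m/s

λ = h/(mv)
λ = (6.626 × 10^-34 J·s) / (1.67 × 10^-27 kg × 1.280 × 10^7 m/s)
λ = 3.10 × 10^-14 m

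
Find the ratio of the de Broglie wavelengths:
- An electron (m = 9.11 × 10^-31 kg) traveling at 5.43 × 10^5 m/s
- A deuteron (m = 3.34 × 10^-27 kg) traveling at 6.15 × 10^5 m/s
λ₁/λ₂ = 4.15 × 10^3

Using λ = h/(mv):

λ₁ = h/(m₁v₁) = 1.34 × 10^-9 m
λ₂ = h/(m₂v₂) = 3.23 × 10^-13 m

Ratio λ₁/λ₂ = (m₂v₂)/(m₁v₁)
         = (3.34 × 10^-27 kg × 6.15 × 10^5 m/s) / (9.11 × 10^-31 kg × 5.43 × 10^5 m/s)
         = 4.15 × 10^3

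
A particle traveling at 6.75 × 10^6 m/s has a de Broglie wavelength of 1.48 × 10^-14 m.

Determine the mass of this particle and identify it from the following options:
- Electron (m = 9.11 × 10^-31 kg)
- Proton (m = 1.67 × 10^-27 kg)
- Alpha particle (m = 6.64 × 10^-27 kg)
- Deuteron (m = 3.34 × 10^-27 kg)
The particle is an alpha particle.

From λ = h/(mv), solve for mass:

m = h/(λv)
m = (6.626 × 10^-34 J·s) / (1.48 × 10^-14 m × 6.75 × 10^6 m/s)
m = 6.63 × 10^-27 kg

Comparing with the listed masses, this is closest to an alpha particle.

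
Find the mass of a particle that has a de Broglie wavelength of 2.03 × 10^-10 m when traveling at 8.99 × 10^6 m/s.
3.63 × 10^-31 kg

From the de Broglie relation λ = h/(mv), we solve for m:

m = h/(λv)
m = (6.626 × 10^-34 J·s) / (2.03 × 10^-10 m × 8.99 × 10^6 m/s)
m = 3.63 × 10^-31 kg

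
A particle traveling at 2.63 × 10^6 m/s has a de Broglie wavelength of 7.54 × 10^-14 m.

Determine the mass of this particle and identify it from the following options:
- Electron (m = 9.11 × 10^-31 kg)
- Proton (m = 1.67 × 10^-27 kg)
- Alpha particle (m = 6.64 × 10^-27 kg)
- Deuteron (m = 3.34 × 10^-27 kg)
The particle is a deuteron.

From λ = h/(mv), solve for mass:

m = h/(λv)
m = (6.626 × 10^-34 J·s) / (7.54 × 10^-14 m × 2.63 × 10^6 m/s)
m = 3.34 × 10^-27 kg

Comparing with the listed masses, this is closest to a deuteron.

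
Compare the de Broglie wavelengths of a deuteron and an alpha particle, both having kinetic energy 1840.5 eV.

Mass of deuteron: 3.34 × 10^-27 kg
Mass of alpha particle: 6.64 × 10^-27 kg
The deuteron has the longer wavelength.

Using λ = h/√(2mKE):

For deuteron: λ₁ = h/√(2m₁KE) = 4.72 × 10^-13 m
For alpha particle: λ₂ = h/√(2m₂KE) = 3.35 × 10^-13 m

Since λ ∝ 1/√m at constant kinetic energy, the lighter particle has the longer wavelength.

The deuteron has the longer de Broglie wavelength.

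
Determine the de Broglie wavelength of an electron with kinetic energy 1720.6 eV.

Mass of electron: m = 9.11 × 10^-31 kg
2.96 × 10^-11 m

Using λ = h/√(2mKE):

First convert KE to Joules: KE = 1720.6 eV = 2.757 × 10^-16 J

λ = h/√(2mKE)
λ = (6.626 × 10^-34 J·s) / √(2 × 9.11 × 10^-31 kg × 2.757 × 10^-16 J)
λ = 2.96 × 10^-11 m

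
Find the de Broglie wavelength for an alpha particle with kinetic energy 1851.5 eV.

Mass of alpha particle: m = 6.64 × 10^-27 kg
3.34 × 10^-13 m

Using λ = h/√(2mKE):

First convert KE to Joules: KE = 1851.5 eV = 2.966 × 10^-16 J

λ = h/√(2mKE)
λ = (6.626 × 10^-34 J·s) / √(2 × 6.64 × 10^-27 kg × 2.966 × 10^-16 J)
λ = 3.34 × 10^-13 m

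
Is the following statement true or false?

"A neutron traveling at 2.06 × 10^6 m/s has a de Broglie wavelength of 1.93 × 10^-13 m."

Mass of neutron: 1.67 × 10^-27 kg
True

The claim is correct.

Using λ = h/(mv):
λ = (6.626 × 10^-34 J·s) / (1.67 × 10^-27 kg × 2.06 × 10^6 m/s)
λ = 1.93 × 10^-13 m

This matches the claimed value.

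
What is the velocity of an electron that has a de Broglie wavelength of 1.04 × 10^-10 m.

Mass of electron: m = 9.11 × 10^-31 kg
6.99 × 10^6 m/s

From the de Broglie relation λ = h/(mv), we solve for v:

v = h/(mλ)
v = (6.626 × 10^-34 J·s) / (9.11 × 10^-31 kg × 1.04 × 10^-10 m)
v = 6.99 × 10^6 m/s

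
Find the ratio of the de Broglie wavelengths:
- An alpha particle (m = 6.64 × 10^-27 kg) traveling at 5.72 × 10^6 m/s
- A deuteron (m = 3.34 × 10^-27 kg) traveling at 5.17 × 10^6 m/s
λ₁/λ₂ = 0.455

Using λ = h/(mv):

λ₁ = h/(m₁v₁) = 1.74 × 10^-14 m
λ₂ = h/(m₂v₂) = 3.84 × 10^-14 m

Ratio λ₁/λ₂ = (m₂v₂)/(m₁v₁)
         = (3.34 × 10^-27 kg × 5.17 × 10^6 m/s) / (6.64 × 10^-27 kg × 5.72 × 10^6 m/s)
         = 0.455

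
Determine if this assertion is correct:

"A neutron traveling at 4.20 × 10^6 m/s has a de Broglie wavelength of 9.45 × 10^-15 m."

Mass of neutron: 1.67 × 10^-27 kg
False

The claim is incorrect.

Using λ = h/(mv):
λ = (6.626 × 10^-34 J·s) / (1.67 × 10^-27 kg × 4.20 × 10^6 m/s)
λ = 9.45 × 10^-14 m

The actual wavelength differs from the claimed 9.45 × 10^-15 m.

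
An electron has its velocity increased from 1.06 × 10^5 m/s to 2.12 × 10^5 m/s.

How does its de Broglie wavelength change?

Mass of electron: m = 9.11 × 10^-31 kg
The wavelength decreases by a factor of 2.

Using λ = h/(mv):

Initial wavelength: λ₁ = h/(mv₁) = 6.86 × 10^-9 m
Final wavelength: λ₂ = h/(mv₂) = 3.43 × 10^-9 m

Since λ ∝ 1/v, when velocity increases by a factor of 2, the wavelength decreases by a factor of 2.

λ₂/λ₁ = v₁/v₂ = 1/2

The wavelength decreases by a factor of 2.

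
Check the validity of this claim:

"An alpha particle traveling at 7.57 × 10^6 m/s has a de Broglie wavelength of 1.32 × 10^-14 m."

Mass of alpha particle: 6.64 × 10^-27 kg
True

The claim is correct.

Using λ = h/(mv):
λ = (6.626 × 10^-34 J·s) / (6.64 × 10^-27 kg × 7.57 × 10^6 m/s)
λ = 1.32 × 10^-14 m

This matches the claimed value.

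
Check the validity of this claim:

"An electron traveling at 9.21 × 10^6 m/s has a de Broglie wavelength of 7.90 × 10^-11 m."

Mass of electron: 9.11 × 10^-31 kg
True

The claim is correct.

Using λ = h/(mv):
λ = (6.626 × 10^-34 J·s) / (9.11 × 10^-31 kg × 9.21 × 10^6 m/s)
λ = 7.90 × 10^-11 m

This matches the claimed value.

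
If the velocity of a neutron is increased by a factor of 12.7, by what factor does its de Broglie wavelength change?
The wavelength decreases by a factor of 12.7.

From λ = h/(mv), the wavelength is inversely proportional to velocity:

λ ∝ 1/v

If v → 12.7v, then λ → λ/12.7

When velocity is increased by a factor of 12.7, the wavelength decreases by a factor of 12.7.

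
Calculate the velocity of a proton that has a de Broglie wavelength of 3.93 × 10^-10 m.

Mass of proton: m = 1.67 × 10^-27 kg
1.01 × 10^3 m/s

From the de Broglie relation λ = h/(mv), we solve for v:

v = h/(mλ)
v = (6.626 × 10^-34 J·s) / (1.67 × 10^-27 kg × 3.93 × 10^-10 m)
v = 1.01 × 10^3 m/s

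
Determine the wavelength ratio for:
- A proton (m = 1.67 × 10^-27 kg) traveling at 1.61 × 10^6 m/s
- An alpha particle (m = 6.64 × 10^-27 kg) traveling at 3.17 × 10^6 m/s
λ₁/λ₂ = 7.83

Using λ = h/(mv):

λ₁ = h/(m₁v₁) = 2.46 × 10^-13 m
λ₂ = h/(m₂v₂) = 3.15 × 10^-14 m

Ratio λ₁/λ₂ = (m₂v₂)/(m₁v₁)
         = (6.64 × 10^-27 kg × 3.17 × 10^6 m/s) / (1.67 × 10^-27 kg × 1.61 × 10^6 m/s)
         = 7.83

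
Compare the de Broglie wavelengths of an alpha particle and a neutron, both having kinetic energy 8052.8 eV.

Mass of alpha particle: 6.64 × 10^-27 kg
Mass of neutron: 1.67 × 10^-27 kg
The neutron has the longer wavelength.

Using λ = h/√(2mKE):

For alpha particle: λ₁ = h/√(2m₁KE) = 1.60 × 10^-13 m
For neutron: λ₂ = h/√(2m₂KE) = 3.19 × 10^-13 m

Since λ ∝ 1/√m at constant kinetic energy, the lighter particle has the longer wavelength.

The neutron has the longer de Broglie wavelength.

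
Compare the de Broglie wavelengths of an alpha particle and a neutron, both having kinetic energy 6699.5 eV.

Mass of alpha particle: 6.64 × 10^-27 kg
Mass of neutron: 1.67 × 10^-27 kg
The neutron has the longer wavelength.

Using λ = h/√(2mKE):

For alpha particle: λ₁ = h/√(2m₁KE) = 1.75 × 10^-13 m
For neutron: λ₂ = h/√(2m₂KE) = 3.50 × 10^-13 m

Since λ ∝ 1/√m at constant kinetic energy, the lighter particle has the longer wavelength.

The neutron has the longer de Broglie wavelength.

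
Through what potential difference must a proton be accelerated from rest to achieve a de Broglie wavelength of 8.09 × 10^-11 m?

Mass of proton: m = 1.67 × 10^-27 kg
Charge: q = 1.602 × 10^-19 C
1.25 × 10^-1 V

From λ = h/√(2mqV), we solve for V:

λ² = h²/(2mqV)
V = h²/(2mqλ²)
V = (6.626 × 10^-34 J·s)² / (2 × 1.67 × 10^-27 kg × 1.602 × 10^-19 C × (8.09 × 10^-11 m)²)
V = 1.25 × 10^-1 V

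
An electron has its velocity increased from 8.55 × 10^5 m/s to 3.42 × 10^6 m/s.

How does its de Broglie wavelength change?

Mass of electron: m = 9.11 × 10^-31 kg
The wavelength decreases by a factor of 4.

Using λ = h/(mv):

Initial wavelength: λ₁ = h/(mv₁) = 8.51 × 10^-10 m
Final wavelength: λ₂ = h/(mv₂) = 2.13 × 10^-10 m

Since λ ∝ 1/v, when velocity increases by a factor of 4, the wavelength decreases by a factor of 4.

λ₂/λ₁ = v₁/v₂ = 1/4

The wavelength decreases by a factor of 4.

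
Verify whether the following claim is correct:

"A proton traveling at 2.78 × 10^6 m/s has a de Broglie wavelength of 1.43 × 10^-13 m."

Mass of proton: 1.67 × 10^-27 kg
True

The claim is correct.

Using λ = h/(mv):
λ = (6.626 × 10^-34 J·s) / (1.67 × 10^-27 kg × 2.78 × 10^6 m/s)
λ = 1.43 × 10^-13 m

This matches the claimed value.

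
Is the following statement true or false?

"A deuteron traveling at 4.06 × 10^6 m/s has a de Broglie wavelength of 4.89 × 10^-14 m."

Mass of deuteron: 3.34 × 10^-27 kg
True

The claim is correct.

Using λ = h/(mv):
λ = (6.626 × 10^-34 J·s) / (3.34 × 10^-27 kg × 4.06 × 10^6 m/s)
λ = 4.89 × 10^-14 m

This matches the claimed value.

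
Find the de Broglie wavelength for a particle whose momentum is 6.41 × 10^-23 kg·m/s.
1.03 × 10^-11 m

Using the de Broglie relation λ = h/p:

λ = h/p
λ = (6.626 × 10^-34 J·s) / (6.41 × 10^-23 kg·m/s)
λ = 1.03 × 10^-11 m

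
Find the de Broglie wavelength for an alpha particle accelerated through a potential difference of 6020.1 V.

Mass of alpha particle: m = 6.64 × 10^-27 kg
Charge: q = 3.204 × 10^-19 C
1.31 × 10^-13 m

When a particle is accelerated through voltage V, it gains kinetic energy KE = qV.

The de Broglie wavelength is then λ = h/√(2mqV):

λ = h/√(2mqV)
λ = (6.626 × 10^-34 J·s) / √(2 × 6.64 × 10^-27 kg × 3.204 × 10^-19 C × 6020.1 V)
λ = 1.31 × 10^-13 m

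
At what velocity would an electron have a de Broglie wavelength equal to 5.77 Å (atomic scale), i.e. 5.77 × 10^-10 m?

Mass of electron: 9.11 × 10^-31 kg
1.26 × 10^6 m/s

From λ = h/(mv), solve for v:

v = h/(mλ)
v = (6.626 × 10^-34 J·s) / (9.11 × 10^-31 kg × 5.77 × 10^-10 m)
v = 1.26 × 10^6 m/s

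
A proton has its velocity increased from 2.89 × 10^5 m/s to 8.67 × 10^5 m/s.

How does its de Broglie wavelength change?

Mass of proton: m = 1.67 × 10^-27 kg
The wavelength decreases by a factor of 3.

Using λ = h/(mv):

Initial wavelength: λ₁ = h/(mv₁) = 1.37 × 10^-12 m
Final wavelength: λ₂ = h/(mv₂) = 4.58 × 10^-13 m

Since λ ∝ 1/v, when velocity increases by a factor of 3, the wavelength decreases by a factor of 3.

λ₂/λ₁ = v₁/v₂ = 1/3

The wavelength decreases by a factor of 3.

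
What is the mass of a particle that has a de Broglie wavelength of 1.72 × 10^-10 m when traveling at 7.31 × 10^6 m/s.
5.27 × 10^-31 kg

From the de Broglie relation λ = h/(mv), we solve for m:

m = h/(λv)
m = (6.626 × 10^-34 J·s) / (1.72 × 10^-10 m × 7.31 × 10^6 m/s)
m = 5.27 × 10^-31 kg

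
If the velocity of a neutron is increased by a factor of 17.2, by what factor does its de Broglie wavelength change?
The wavelength decreases by a factor of 17.2.

From λ = h/(mv), the wavelength is inversely proportional to velocity:

λ ∝ 1/v

If v → 17.2v, then λ → λ/17.2

When velocity is increased by a factor of 17.2, the wavelength decreases by a factor of 17.2.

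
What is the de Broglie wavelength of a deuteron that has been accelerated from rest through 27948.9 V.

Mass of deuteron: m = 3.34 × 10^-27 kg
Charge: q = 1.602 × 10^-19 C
1.21 × 10^-13 m

When a particle is accelerated through voltage V, it gains kinetic energy KE = qV.

The de Broglie wavelength is then λ = h/√(2mqV):

λ = h/√(2mqV)
λ = (6.626 × 10^-34 J·s) / √(2 × 3.34 × 10^-27 kg × 1.602 × 10^-19 C × 27948.9 V)
λ = 1.21 × 10^-13 m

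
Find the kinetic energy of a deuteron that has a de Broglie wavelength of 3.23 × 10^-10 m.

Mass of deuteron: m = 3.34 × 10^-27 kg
6.30 × 10^-22 J (or 3.93 × 10^-3 eV)

From λ = h/√(2mKE), we solve for KE:

λ² = h²/(2mKE)
KE = h²/(2mλ²)
KE = (6.626 × 10^-34 J·s)² / (2 × 3.34 × 10^-27 kg × (3.23 × 10^-10 m)²)
KE = 6.30 × 10^-22 J
KE = 3.93 × 10^-3 eV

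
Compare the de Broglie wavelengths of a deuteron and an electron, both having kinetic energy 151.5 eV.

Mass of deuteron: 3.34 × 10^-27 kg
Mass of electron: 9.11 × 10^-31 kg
The electron has the longer wavelength.

Using λ = h/√(2mKE):

For deuteron: λ₁ = h/√(2m₁KE) = 1.65 × 10^-12 m
For electron: λ₂ = h/√(2m₂KE) = 9.96 × 10^-11 m

Since λ ∝ 1/√m at constant kinetic energy, the lighter particle has the longer wavelength.

The electron has the longer de Broglie wavelength.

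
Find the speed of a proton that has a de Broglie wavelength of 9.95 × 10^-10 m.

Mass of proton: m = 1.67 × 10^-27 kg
3.99 × 10^2 m/s

From the de Broglie relation λ = h/(mv), we solve for v:

v = h/(mλ)
v = (6.626 × 10^-34 J·s) / (1.67 × 10^-27 kg × 9.95 × 10^-10 m)
v = 3.99 × 10^2 m/s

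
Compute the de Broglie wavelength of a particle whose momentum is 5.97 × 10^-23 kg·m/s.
1.11 × 10^-11 m

Using the de Broglie relation λ = h/p:

λ = h/p
λ = (6.626 × 10^-34 J·s) / (5.97 × 10^-23 kg·m/s)
λ = 1.11 × 10^-11 m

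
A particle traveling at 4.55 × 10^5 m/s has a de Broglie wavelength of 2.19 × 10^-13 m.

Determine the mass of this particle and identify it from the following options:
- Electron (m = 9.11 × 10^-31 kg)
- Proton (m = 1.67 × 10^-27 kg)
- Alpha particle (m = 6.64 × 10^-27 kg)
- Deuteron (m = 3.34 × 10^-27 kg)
The particle is an alpha particle.

From λ = h/(mv), solve for mass:

m = h/(λv)
m = (6.626 × 10^-34 J·s) / (2.19 × 10^-13 m × 4.55 × 10^5 m/s)
m = 6.65 × 10^-27 kg

Comparing with the listed masses, this is closest to an alpha particle.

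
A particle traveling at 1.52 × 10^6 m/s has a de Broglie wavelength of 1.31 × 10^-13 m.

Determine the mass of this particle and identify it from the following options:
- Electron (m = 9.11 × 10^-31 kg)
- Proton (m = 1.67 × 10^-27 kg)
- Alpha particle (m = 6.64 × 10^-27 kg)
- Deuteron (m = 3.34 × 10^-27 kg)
The particle is a deuteron.

From λ = h/(mv), solve for mass:

m = h/(λv)
m = (6.626 × 10^-34 J·s) / (1.31 × 10^-13 m × 1.52 × 10^6 m/s)
m = 3.33 × 10^-27 kg

Comparing with the listed masses, this is closest to a deuteron.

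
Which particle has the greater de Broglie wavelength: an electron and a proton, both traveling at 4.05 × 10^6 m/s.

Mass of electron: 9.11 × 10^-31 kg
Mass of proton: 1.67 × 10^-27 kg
The electron has the longer wavelength.

Using λ = h/(mv), since both particles have the same velocity, the wavelength depends only on mass.

For electron: λ₁ = h/(m₁v) = 1.80 × 10^-10 m
For proton: λ₂ = h/(m₂v) = 9.80 × 10^-14 m

Since λ ∝ 1/m at constant velocity, the lighter particle has the longer wavelength.

The electron has the longer de Broglie wavelength.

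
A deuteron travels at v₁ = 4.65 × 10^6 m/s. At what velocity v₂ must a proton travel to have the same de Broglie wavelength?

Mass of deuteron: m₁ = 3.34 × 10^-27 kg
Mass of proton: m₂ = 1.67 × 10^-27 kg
v₂ = 9.30 × 10^6 m/s

For equal de Broglie wavelengths: λ₁ = λ₂

h/(m₁v₁) = h/(m₂v₂)
m₁v₁ = m₂v₂
v₂ = v₁ · (m₁/m₂)

v₂ = 4.65 × 10^6 m/s × (3.34 × 10^-27 kg / 1.67 × 10^-27 kg)
v₂ = 9.30 × 10^6 m/s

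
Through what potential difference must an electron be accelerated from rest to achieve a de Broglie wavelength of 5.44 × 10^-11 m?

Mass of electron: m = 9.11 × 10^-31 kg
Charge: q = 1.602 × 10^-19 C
508 V

From λ = h/√(2mqV), we solve for V:

λ² = h²/(2mqV)
V = h²/(2mqλ²)
V = (6.626 × 10^-34 J·s)² / (2 × 9.11 × 10^-31 kg × 1.602 × 10^-19 C × (5.44 × 10^-11 m)²)
V = 508 V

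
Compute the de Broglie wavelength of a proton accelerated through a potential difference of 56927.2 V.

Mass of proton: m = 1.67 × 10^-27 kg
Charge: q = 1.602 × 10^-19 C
1.20 × 10^-13 m

When a particle is accelerated through voltage V, it gains kinetic energy KE = qV.

The de Broglie wavelength is then λ = h/√(2mqV):

λ = h/√(2mqV)
λ = (6.626 × 10^-34 J·s) / √(2 × 1.67 × 10^-27 kg × 1.602 × 10^-19 C × 56927.2 V)
λ = 1.20 × 10^-13 m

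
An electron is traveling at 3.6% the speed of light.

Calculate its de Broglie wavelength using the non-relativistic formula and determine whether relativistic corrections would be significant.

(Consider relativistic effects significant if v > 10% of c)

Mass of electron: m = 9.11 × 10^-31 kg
No, relativistic corrections are not needed.

Using the non-relativistic de Broglie formula λ = h/(mv):

v = 3.6% × c = 1.079 × 10^7 m/s

λ = h/(mv)
λ = (6.626 × 10^-34 J·s) / (9.11 × 10^-31 kg × 1.079 × 10^7 m/s)
λ = 6.74 × 10^-11 m

Since v = 3.6% of c < 10% of c, relativistic corrections are NOT significant and this non-relativistic result is a good approximation.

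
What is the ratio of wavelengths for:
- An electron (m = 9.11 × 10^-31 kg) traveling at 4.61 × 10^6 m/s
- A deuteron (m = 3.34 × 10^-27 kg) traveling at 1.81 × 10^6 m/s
λ₁/λ₂ = 1.44 × 10^3

Using λ = h/(mv):

λ₁ = h/(m₁v₁) = 1.58 × 10^-10 m
λ₂ = h/(m₂v₂) = 1.10 × 10^-13 m

Ratio λ₁/λ₂ = (m₂v₂)/(m₁v₁)
         = (3.34 × 10^-27 kg × 1.81 × 10^6 m/s) / (9.11 × 10^-31 kg × 4.61 × 10^6 m/s)
         = 1.44 × 10^3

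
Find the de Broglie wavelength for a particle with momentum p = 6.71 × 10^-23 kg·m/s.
9.87 × 10^-12 m

Using the de Broglie relation λ = h/p:

λ = h/p
λ = (6.626 × 10^-34 J·s) / (6.71 × 10^-23 kg·m/s)
λ = 9.87 × 10^-12 m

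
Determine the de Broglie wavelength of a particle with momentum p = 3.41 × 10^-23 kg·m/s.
1.94 × 10^-11 m

Using the de Broglie relation λ = h/p:

λ = h/p
λ = (6.626 × 10^-34 J·s) / (3.41 × 10^-23 kg·m/s)
λ = 1.94 × 10^-11 m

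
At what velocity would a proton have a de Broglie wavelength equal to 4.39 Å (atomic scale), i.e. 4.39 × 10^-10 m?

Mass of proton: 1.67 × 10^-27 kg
9.04 × 10^2 m/s

From λ = h/(mv), solve for v:

v = h/(mλ)
v = (6.626 × 10^-34 J·s) / (1.67 × 10^-27 kg × 4.39 × 10^-10 m)
v = 9.04 × 10^2 m/s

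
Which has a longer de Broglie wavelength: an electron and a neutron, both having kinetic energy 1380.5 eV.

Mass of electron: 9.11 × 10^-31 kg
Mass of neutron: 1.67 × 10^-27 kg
The electron has the longer wavelength.

Using λ = h/√(2mKE):

For electron: λ₁ = h/√(2m₁KE) = 3.30 × 10^-11 m
For neutron: λ₂ = h/√(2m₂KE) = 7.71 × 10^-13 m

Since λ ∝ 1/√m at constant kinetic energy, the lighter particle has the longer wavelength.

The electron has the longer de Broglie wavelength.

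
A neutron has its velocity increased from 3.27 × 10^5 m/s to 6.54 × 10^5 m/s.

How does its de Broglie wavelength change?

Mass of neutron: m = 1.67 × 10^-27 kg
The wavelength decreases by a factor of 2.

Using λ = h/(mv):

Initial wavelength: λ₁ = h/(mv₁) = 1.21 × 10^-12 m
Final wavelength: λ₂ = h/(mv₂) = 6.07 × 10^-13 m

Since λ ∝ 1/v, when velocity increases by a factor of 2, the wavelength decreases by a factor of 2.

λ₂/λ₁ = v₁/v₂ = 1/2

The wavelength decreases by a factor of 2.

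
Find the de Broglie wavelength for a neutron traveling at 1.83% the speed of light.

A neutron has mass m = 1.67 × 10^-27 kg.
7.23 × 10^-14 m

Using the de Broglie relation λ = h/(mv):

v = 1.83% × c = 5.486 × 10^6 m/s

λ = h/(mv)
λ = (6.626 × 10^-34 J·s) / (1.67 × 10^-27 kg × 5.486 × 10^6 m/s)
λ = 7.23 × 10^-14 m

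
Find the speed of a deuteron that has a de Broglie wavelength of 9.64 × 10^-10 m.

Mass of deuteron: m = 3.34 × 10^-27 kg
2.06 × 10^2 m/s

From the de Broglie relation λ = h/(mv), we solve for v:

v = h/(mλ)
v = (6.626 × 10^-34 J·s) / (3.34 × 10^-27 kg × 9.64 × 10^-10 m)
v = 2.06 × 10^2 m/s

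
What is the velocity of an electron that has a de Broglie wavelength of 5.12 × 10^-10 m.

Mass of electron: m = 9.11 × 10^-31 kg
1.42 × 10^6 m/s

From the de Broglie relation λ = h/(mv), we solve for v:

v = h/(mλ)
v = (6.626 × 10^-34 J·s) / (9.11 × 10^-31 kg × 5.12 × 10^-10 m)
v = 1.42 × 10^6 m/s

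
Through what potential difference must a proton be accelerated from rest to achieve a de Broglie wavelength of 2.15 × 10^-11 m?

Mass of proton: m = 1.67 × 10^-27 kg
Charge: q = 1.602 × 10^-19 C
1.78 V

From λ = h/√(2mqV), we solve for V:

λ² = h²/(2mqV)
V = h²/(2mqλ²)
V = (6.626 × 10^-34 J·s)² / (2 × 1.67 × 10^-27 kg × 1.602 × 10^-19 C × (2.15 × 10^-11 m)²)
V = 1.78 V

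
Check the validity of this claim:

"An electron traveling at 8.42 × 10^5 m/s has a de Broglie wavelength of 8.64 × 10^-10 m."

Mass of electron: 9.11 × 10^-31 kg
True

The claim is correct.

Using λ = h/(mv):
λ = (6.626 × 10^-34 J·s) / (9.11 × 10^-31 kg × 8.42 × 10^5 m/s)
λ = 8.64 × 10^-10 m

This matches the claimed value.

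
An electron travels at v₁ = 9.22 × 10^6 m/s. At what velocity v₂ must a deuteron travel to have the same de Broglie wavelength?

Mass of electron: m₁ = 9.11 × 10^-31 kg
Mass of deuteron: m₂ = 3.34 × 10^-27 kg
v₂ = 2.51 × 10^3 m/s

For equal de Broglie wavelengths: λ₁ = λ₂

h/(m₁v₁) = h/(m₂v₂)
m₁v₁ = m₂v₂
v₂ = v₁ · (m₁/m₂)

v₂ = 9.22 × 10^6 m/s × (9.11 × 10^-31 kg / 3.34 × 10^-27 kg)
v₂ = 2.51 × 10^3 m/s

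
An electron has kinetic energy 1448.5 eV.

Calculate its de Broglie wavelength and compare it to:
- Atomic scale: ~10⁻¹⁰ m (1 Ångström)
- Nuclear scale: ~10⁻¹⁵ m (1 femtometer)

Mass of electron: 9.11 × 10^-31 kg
λ = 3.22 × 10^-11 m, which is between nuclear and atomic scales.

Using λ = h/√(2mKE):

KE = 1448.5 eV = 2.321 × 10^-16 J

λ = h/√(2mKE)
λ = (6.626 × 10^-34 J·s) / √(2 × 9.11 × 10^-31 kg × 2.321 × 10^-16 J)
λ = 3.22 × 10^-11 m

Comparison:
- Atomic scale (10⁻¹⁰ m): λ is 0.32× this size
- Nuclear scale (10⁻¹⁵ m): λ is 3.2e+04× this size

The wavelength is between nuclear and atomic scales.

This wavelength is appropriate for probing atomic structure but too large for nuclear physics experiments.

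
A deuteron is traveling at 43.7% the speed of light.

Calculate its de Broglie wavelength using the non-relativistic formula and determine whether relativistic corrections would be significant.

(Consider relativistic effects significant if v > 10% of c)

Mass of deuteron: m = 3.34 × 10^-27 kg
Yes, relativistic corrections are needed.

Using the non-relativistic de Broglie formula λ = h/(mv):

v = 43.7% × c = 1.310 × 10^8 m/s

λ = h/(mv)
λ = (6.626 × 10^-34 J·s) / (3.34 × 10^-27 kg × 1.310 × 10^8 m/s)
λ = 1.51 × 10^-15 m

Since v = 43.7% of c > 10% of c, relativistic corrections ARE significant and the actual wavelength would differ from this non-relativistic estimate.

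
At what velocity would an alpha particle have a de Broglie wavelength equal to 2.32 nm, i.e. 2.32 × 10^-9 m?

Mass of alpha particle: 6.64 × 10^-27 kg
4.30 × 10^1 m/s

From λ = h/(mv), solve for v:

v = h/(mλ)
v = (6.626 × 10^-34 J·s) / (6.64 × 10^-27 kg × 2.32 × 10^-9 m)
v = 4.30 × 10^1 m/s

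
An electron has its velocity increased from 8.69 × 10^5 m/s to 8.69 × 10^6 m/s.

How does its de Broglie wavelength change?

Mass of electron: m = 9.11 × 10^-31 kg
The wavelength decreases by a factor of 10.

Using λ = h/(mv):

Initial wavelength: λ₁ = h/(mv₁) = 8.37 × 10^-10 m
Final wavelength: λ₂ = h/(mv₂) = 8.37 × 10^-11 m

Since λ ∝ 1/v, when velocity increases by a factor of 10, the wavelength decreases by a factor of 10.

λ₂/λ₁ = v₁/v₂ = 1/10

The wavelength decreases by a factor of 10.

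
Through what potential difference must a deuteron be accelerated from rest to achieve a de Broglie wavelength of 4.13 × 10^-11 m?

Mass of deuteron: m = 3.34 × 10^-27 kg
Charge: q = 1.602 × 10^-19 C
2.41 × 10^-1 V

From λ = h/√(2mqV), we solve for V:

λ² = h²/(2mqV)
V = h²/(2mqλ²)
V = (6.626 × 10^-34 J·s)² / (2 × 3.34 × 10^-27 kg × 1.602 × 10^-19 C × (4.13 × 10^-11 m)²)
V = 2.41 × 10^-1 V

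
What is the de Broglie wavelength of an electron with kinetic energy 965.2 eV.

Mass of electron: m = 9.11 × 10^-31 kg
3.95 × 10^-11 m

Using λ = h/√(2mKE):

First convert KE to Joules: KE = 965.2 eV = 1.546 × 10^-16 J

λ = h/√(2mKE)
λ = (6.626 × 10^-34 J·s) / √(2 × 9.11 × 10^-31 kg × 1.546 × 10^-16 J)
λ = 3.95 × 10^-11 m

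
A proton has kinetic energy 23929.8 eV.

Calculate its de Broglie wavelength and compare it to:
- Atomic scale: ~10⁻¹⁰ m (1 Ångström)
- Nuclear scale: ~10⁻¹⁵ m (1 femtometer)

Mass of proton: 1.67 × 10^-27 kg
λ = 1.85 × 10^-13 m, which is between nuclear and atomic scales.

Using λ = h/√(2mKE):

KE = 23929.8 eV = 3.834 × 10^-15 J

λ = h/√(2mKE)
λ = (6.626 × 10^-34 J·s) / √(2 × 1.67 × 10^-27 kg × 3.834 × 10^-15 J)
λ = 1.85 × 10^-13 m

Comparison:
- Atomic scale (10⁻¹⁰ m): λ is 0.0019× this size
- Nuclear scale (10⁻¹⁵ m): λ is 1.9e+02× this size

The wavelength is between nuclear and atomic scales.

This wavelength is appropriate for probing atomic structure but too large for nuclear physics experiments.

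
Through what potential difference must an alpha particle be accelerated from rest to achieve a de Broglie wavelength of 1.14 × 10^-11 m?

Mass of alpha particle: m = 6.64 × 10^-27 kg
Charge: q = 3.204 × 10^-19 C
7.94 × 10^-1 V

From λ = h/√(2mqV), we solve for V:

λ² = h²/(2mqV)
V = h²/(2mqλ²)
V = (6.626 × 10^-34 J·s)² / (2 × 6.64 × 10^-27 kg × 3.204 × 10^-19 C × (1.14 × 10^-11 m)²)
V = 7.94 × 10^-1 V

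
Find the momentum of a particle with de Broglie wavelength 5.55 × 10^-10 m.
1.19 × 10^-24 kg·m/s

From the de Broglie relation λ = h/p, we solve for p:

p = h/λ
p = (6.626 × 10^-34 J·s) / (5.55 × 10^-10 m)
p = 1.19 × 10^-24 kg·m/s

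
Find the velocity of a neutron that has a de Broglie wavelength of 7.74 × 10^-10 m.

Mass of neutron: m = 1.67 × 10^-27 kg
5.13 × 10^2 m/s

From the de Broglie relation λ = h/(mv), we solve for v:

v = h/(mλ)
v = (6.626 × 10^-34 J·s) / (1.67 × 10^-27 kg × 7.74 × 10^-10 m)
v = 5.13 × 10^2 m/s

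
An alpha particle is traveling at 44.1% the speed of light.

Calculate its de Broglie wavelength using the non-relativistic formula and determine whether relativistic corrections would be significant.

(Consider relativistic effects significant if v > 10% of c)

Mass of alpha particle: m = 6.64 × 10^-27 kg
Yes, relativistic corrections are needed.

Using the non-relativistic de Broglie formula λ = h/(mv):

v = 44.1% × c = 1.322 × 10^8 m/s

λ = h/(mv)
λ = (6.626 × 10^-34 J·s) / (6.64 × 10^-27 kg × 1.322 × 10^8 m/s)
λ = 7.55 × 10^-16 m

Since v = 44.1% of c > 10% of c, relativistic corrections ARE significant and the actual wavelength would differ from this non-relativistic estimate.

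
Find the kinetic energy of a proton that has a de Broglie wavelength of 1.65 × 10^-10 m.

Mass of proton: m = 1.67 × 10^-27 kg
4.83 × 10^-21 J (or 0.0301 eV)

From λ = h/√(2mKE), we solve for KE:

λ² = h²/(2mKE)
KE = h²/(2mλ²)
KE = (6.626 × 10^-34 J·s)² / (2 × 1.67 × 10^-27 kg × (1.65 × 10^-10 m)²)
KE = 4.83 × 10^-21 J
KE = 0.0301 eV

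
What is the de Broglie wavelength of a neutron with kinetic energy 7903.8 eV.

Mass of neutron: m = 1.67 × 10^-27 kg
3.22 × 10^-13 m

Using λ = h/√(2mKE):

First convert KE to Joules: KE = 7903.8 eV = 1.266 × 10^-15 J

λ = h/√(2mKE)
λ = (6.626 × 10^-34 J·s) / √(2 × 1.67 × 10^-27 kg × 1.266 × 10^-15 J)
λ = 3.22 × 10^-13 m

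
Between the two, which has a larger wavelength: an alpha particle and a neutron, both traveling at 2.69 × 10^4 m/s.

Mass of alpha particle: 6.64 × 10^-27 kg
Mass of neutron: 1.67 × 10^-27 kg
The neutron has the longer wavelength.

Using λ = h/(mv), since both particles have the same velocity, the wavelength depends only on mass.

For alpha particle: λ₁ = h/(m₁v) = 3.71 × 10^-12 m
For neutron: λ₂ = h/(m₂v) = 1.47 × 10^-11 m

Since λ ∝ 1/m at constant velocity, the lighter particle has the longer wavelength.

The neutron has the longer de Broglie wavelength.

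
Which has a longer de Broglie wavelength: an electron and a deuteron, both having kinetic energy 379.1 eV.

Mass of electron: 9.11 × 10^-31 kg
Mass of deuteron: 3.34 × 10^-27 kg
The electron has the longer wavelength.

Using λ = h/√(2mKE):

For electron: λ₁ = h/√(2m₁KE) = 6.30 × 10^-11 m
For deuteron: λ₂ = h/√(2m₂KE) = 1.04 × 10^-12 m

Since λ ∝ 1/√m at constant kinetic energy, the lighter particle has the longer wavelength.

The electron has the longer de Broglie wavelength.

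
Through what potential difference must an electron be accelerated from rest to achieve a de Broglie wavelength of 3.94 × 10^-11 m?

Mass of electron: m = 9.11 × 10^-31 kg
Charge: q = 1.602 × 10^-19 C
969 V

From λ = h/√(2mqV), we solve for V:

λ² = h²/(2mqV)
V = h²/(2mqλ²)
V = (6.626 × 10^-34 J·s)² / (2 × 9.11 × 10^-31 kg × 1.602 × 10^-19 C × (3.94 × 10^-11 m)²)
V = 969 V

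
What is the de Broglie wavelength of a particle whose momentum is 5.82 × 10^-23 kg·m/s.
1.14 × 10^-11 m

Using the de Broglie relation λ = h/p:

λ = h/p
λ = (6.626 × 10^-34 J·s) / (5.82 × 10^-23 kg·m/s)
λ = 1.14 × 10^-11 m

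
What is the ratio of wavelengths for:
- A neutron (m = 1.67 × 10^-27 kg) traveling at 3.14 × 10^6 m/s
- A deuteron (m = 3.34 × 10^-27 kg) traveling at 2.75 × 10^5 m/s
λ₁/λ₂ = 0.175

Using λ = h/(mv):

λ₁ = h/(m₁v₁) = 1.26 × 10^-13 m
λ₂ = h/(m₂v₂) = 7.21 × 10^-13 m

Ratio λ₁/λ₂ = (m₂v₂)/(m₁v₁)
         = (3.34 × 10^-27 kg × 2.75 × 10^5 m/s) / (1.67 × 10^-27 kg × 3.14 × 10^6 m/s)
         = 0.175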